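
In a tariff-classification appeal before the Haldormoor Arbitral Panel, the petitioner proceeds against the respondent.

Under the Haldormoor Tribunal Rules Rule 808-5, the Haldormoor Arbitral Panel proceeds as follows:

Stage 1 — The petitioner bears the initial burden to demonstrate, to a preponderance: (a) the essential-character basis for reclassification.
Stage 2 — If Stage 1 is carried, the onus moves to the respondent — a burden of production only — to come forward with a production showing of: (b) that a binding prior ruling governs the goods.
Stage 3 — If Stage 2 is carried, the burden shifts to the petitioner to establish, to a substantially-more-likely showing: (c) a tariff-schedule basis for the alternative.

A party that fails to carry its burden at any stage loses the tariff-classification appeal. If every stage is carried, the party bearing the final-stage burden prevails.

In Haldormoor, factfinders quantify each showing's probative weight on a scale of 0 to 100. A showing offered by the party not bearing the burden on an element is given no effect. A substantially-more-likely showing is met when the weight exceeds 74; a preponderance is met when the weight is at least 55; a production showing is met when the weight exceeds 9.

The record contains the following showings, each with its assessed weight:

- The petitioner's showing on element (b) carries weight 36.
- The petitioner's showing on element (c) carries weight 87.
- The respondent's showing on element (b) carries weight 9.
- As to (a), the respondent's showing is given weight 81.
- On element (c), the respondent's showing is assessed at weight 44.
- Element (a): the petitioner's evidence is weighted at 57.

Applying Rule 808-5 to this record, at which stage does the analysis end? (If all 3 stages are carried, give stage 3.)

At Stage 1 the petitioner must meet a preponderance (weight is at least 55): on (a) the weight is 57 (the respondent's 81 is given no effect), which does reach 55, so (a) meets the standard.
  Stage 1 carried; the burden shifts to the respondent.
At Stage 2 the respondent must meet a production showing (weight exceeds 9): on (b) the weight is 9 (the petitioner's 36 is given no effect), which does not exceed 9, so (b) does not meet the standard.
  The respondent does not carry Stage 2.
The analysis ends at Stage 2; the petitioner prevails.

stage 2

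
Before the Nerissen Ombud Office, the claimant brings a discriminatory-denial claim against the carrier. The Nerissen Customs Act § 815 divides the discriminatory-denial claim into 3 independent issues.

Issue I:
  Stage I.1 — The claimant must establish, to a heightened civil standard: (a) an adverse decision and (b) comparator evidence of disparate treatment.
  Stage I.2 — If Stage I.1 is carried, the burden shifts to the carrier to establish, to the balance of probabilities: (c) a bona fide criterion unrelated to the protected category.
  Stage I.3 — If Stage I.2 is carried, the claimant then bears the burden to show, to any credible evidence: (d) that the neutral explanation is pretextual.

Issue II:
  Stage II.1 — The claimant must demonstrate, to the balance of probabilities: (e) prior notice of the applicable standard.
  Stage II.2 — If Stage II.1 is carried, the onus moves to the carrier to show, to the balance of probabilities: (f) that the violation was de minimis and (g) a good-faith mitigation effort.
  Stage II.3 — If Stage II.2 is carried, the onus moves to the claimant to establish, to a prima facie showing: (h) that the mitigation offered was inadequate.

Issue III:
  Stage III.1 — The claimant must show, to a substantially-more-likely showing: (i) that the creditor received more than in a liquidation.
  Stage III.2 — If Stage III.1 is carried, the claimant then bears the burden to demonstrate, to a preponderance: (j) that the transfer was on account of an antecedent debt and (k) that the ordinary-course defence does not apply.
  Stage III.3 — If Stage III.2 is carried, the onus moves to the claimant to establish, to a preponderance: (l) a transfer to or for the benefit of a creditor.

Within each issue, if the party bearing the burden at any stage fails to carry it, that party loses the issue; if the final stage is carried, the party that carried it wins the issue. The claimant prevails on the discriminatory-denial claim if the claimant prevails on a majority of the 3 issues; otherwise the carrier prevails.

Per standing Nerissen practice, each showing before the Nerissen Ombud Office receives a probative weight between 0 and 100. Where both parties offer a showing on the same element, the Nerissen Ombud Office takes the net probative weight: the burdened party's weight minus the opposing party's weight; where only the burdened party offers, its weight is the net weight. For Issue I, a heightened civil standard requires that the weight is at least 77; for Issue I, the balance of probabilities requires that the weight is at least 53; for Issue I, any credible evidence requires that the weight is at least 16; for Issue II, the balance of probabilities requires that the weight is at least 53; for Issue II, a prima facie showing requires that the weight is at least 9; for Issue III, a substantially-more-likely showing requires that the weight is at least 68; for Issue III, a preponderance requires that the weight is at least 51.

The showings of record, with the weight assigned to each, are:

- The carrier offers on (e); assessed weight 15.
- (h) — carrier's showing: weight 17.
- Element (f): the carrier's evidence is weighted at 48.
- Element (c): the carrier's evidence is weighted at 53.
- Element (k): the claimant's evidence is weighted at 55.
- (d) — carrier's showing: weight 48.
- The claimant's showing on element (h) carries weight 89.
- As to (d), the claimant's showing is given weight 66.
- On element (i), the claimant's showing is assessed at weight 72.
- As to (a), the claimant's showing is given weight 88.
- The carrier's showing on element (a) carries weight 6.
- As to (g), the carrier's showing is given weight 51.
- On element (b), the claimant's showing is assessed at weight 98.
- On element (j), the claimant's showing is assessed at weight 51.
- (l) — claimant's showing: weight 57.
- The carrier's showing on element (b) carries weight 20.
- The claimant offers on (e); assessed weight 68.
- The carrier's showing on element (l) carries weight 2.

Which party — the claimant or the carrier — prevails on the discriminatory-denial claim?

claimant

— Issue I —
Stage I.1 — burden on claimant; standard: a heightened civil standard (weight is at least 77).
    (a): 88 − 6 = 82 ≥ 77 [met]
    (b): 98 − 20 = 78 ≥ 77 [met]
  Stage I.1 is satisfied; the onus moves to the carrier.
Stage I.2 — burden on carrier; standard: the balance of probabilities (weight is at least 53).
    (c): 53 ≥ 53 [met]
  Stage I.2 is satisfied; the onus moves to the claimant.
Stage I.3 — burden on claimant; standard: any credible evidence (weight is at least 16).
    (d): 66 − 48 = 18 ≥ 16 [met]
  The claimant carries the last stage.
All stages carried — the claimant prevails on this issue.
— Issue II —
Stage II.1 (claimant, the balance of probabilities, weight is at least 53): (e) net 68−15=53 ≥ 53 — meets.
  The claimant carries Stage II.1; the carrier now bears the burden.
Stage II.2 (carrier, the balance of probabilities, weight is at least 53): (f) 48 < 53 — fails; (g) 51 < 53 — fails.
  Stage II.2 not carried; the carrier fails its burden.
The claimant prevails on this issue.
— Issue III —
Stage III.1 (claimant, a substantially-more-likely showing, weight is at least 68): (i) 72 ≥ 68 — meets.
  All elements met. The claimant retains the burden for Stage III.2.
Stage III.2 (claimant, a preponderance, weight is at least 51): (j) 51 ≥ 51 — meets; (k) 55 ≥ 51 — meets.
  Stage III.2 carried; the burden remains with the claimant.
Stage III.3 (claimant, a preponderance, weight is at least 51): (l) net 57−2=55 ≥ 51 — meets.
  The claimant carries the last stage.
Every stage carried; the claimant prevails on this issue.
Per-issue: Issue I → claimant; Issue II → claimant; Issue III → claimant. The claimant must prevail on a majority of issues; overall, the claimant prevails.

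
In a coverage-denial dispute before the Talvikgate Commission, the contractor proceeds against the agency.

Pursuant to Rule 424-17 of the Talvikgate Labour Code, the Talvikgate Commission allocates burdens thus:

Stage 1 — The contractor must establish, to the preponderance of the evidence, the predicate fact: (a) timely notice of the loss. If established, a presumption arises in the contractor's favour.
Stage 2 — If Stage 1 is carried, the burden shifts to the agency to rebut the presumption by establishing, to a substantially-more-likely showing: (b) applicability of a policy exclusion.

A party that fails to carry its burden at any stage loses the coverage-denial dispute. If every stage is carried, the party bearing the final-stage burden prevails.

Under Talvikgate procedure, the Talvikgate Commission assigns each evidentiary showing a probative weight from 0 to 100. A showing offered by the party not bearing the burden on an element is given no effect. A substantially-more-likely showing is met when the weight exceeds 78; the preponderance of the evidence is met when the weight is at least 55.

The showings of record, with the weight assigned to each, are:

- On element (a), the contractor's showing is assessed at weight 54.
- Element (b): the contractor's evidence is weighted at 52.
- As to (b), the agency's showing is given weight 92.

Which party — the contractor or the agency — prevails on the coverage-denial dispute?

agency

At Stage 1 the contractor must meet the preponderance of the evidence (weight is at least 55): on (a) the weight is 54, which does not reach 55, so (a) does not meet the standard.
  The contractor does not carry Stage 1.
The agency prevails.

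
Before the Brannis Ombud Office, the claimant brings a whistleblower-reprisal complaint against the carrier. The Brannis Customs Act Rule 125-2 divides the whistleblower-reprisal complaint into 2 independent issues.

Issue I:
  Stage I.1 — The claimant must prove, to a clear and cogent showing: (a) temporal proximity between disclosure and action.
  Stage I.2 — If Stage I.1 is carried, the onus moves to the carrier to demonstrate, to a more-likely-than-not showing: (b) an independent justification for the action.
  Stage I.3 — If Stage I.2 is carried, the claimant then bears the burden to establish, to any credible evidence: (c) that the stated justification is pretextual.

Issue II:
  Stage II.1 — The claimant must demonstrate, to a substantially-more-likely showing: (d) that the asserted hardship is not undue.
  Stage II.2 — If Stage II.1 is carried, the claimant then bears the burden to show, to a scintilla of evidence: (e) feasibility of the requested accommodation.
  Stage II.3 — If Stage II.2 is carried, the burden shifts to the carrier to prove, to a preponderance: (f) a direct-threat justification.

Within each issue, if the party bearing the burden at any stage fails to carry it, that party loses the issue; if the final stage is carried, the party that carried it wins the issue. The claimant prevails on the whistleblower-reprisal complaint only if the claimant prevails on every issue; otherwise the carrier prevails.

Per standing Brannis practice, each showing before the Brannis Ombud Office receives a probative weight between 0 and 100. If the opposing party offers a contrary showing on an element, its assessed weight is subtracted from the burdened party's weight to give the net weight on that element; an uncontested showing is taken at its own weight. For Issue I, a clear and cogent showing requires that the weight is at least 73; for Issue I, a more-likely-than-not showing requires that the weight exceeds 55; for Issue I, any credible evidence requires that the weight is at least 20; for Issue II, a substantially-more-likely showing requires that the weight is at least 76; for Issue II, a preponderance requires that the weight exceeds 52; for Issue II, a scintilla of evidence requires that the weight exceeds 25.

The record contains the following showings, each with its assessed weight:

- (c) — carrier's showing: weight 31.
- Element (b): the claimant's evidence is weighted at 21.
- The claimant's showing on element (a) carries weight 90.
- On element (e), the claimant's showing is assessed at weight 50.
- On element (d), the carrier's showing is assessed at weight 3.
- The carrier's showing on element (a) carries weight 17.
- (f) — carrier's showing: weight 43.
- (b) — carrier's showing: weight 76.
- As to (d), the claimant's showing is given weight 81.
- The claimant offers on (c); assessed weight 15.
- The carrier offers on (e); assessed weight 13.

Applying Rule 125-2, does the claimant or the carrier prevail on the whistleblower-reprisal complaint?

— Issue I —
At Stage I.1 the claimant must meet a clear and cogent showing (weight is at least 73): on (a) the weight is 90 less the opposing 17 gives net 73, which does reach 73, so (a) meets the standard.
  All elements met. The burden passes to the carrier.
At Stage I.2 the carrier must meet a more-likely-than-not showing (weight exceeds 55): on (b) the weight is 76 less the opposing 21 gives net 55, ≤ 55, so (b) does not meet the standard.
  Not every element is met, so the carrier fails to carry Stage I.2.
So the claimant prevails on this issue.
— Issue II —
At Stage II.1 the claimant must meet a substantially-more-likely showing (weight is at least 76): on (d) the weight is 81 less the opposing 3 gives net 78, ≥ 76, so (d) meets the standard.
  Stage II.1 carried; the burden remains with the claimant.
At Stage II.2 the claimant must meet a scintilla of evidence (weight exceeds 25): on (e) the weight is 50 less the opposing 13 gives net 37, > 25, so (e) meets the standard.
  Stage II.2 carried; the burden shifts to the carrier.
At Stage II.3 the carrier must meet a preponderance (weight exceeds 52): on (f) the weight is 43, which does not exceed 52, so (f) does not meet the standard.
  Stage II.3 not carried; the carrier fails its burden.
So the claimant prevails on this issue.
Per-issue: Issue I → claimant; Issue II → claimant. The claimant must prevail on every issue; overall, the claimant prevails.

claimant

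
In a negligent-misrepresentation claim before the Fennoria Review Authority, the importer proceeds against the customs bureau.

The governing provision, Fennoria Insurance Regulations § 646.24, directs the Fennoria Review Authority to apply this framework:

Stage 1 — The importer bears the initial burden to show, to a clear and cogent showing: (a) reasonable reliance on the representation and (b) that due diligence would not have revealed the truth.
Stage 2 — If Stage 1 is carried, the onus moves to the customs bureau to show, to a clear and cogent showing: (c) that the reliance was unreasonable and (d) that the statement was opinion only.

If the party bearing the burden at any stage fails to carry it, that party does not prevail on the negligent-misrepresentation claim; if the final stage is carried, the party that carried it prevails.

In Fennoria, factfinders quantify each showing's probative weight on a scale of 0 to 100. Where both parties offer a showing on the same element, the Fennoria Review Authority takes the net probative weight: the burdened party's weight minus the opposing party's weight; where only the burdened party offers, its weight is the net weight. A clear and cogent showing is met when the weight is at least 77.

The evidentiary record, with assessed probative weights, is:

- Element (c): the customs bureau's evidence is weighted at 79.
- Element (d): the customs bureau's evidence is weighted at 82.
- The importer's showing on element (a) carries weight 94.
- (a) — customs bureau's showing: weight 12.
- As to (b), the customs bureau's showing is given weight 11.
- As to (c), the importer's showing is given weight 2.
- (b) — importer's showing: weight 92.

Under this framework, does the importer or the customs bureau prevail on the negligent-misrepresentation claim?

customs bureau

At Stage 1 the importer must meet a clear and cogent showing (weight is at least 77): on (a) the weight is 94 less the opposing 12 gives net 82, ≥ 77, so (a) meets the standard; on (b) the weight is 92 less the opposing 11 gives net 81, which does reach 77, so (b) meets the standard.
  Stage 1 is satisfied; the onus moves to the customs bureau.
At Stage 2 the customs bureau must meet a clear and cogent showing (weight is at least 77): on (c) the weight is 79 less the opposing 2 gives net 77, ≥ 77, so (c) meets the standard; on (d) the weight is 82, which does reach 77, so (d) meets the standard.
  All elements met at the final stage.
Every stage carried; the customs bureau prevails.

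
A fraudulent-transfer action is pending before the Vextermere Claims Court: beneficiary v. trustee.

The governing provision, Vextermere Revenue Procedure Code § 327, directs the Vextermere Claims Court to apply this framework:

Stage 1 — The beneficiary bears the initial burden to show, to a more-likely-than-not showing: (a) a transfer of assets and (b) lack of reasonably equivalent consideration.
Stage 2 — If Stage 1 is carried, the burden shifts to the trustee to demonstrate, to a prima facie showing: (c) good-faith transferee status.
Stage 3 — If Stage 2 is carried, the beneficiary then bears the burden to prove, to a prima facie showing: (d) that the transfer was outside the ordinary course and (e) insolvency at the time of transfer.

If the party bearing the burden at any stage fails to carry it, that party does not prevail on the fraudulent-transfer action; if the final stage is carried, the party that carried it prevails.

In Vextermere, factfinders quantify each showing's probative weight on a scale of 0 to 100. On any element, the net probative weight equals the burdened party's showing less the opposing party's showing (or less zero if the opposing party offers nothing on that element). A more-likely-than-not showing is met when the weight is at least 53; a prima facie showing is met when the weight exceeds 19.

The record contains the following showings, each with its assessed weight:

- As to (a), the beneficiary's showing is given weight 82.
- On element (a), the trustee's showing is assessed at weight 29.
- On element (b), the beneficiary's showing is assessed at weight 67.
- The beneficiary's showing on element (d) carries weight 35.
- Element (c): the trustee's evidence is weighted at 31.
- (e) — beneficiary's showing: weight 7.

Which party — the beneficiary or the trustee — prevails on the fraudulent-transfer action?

trustee

Stage 1 (beneficiary, a more-likely-than-not showing, weight is at least 53): (a) net 82−29=53 ≥ 53 — meets; (b) 67 ≥ 53 — meets.
  Stage 1 carried; the burden shifts to the trustee.
Stage 2 (trustee, a prima facie showing, weight exceeds 19): (c) 31 > 19 — meets.
  All elements met. The burden passes to the beneficiary.
Stage 3 (beneficiary, a prima facie showing, weight exceeds 19): (d) 35 > 19 — meets; (e) 7 ≤ 19 — fails.
  Stage 3 not carried; the beneficiary fails its burden.
So the trustee prevails.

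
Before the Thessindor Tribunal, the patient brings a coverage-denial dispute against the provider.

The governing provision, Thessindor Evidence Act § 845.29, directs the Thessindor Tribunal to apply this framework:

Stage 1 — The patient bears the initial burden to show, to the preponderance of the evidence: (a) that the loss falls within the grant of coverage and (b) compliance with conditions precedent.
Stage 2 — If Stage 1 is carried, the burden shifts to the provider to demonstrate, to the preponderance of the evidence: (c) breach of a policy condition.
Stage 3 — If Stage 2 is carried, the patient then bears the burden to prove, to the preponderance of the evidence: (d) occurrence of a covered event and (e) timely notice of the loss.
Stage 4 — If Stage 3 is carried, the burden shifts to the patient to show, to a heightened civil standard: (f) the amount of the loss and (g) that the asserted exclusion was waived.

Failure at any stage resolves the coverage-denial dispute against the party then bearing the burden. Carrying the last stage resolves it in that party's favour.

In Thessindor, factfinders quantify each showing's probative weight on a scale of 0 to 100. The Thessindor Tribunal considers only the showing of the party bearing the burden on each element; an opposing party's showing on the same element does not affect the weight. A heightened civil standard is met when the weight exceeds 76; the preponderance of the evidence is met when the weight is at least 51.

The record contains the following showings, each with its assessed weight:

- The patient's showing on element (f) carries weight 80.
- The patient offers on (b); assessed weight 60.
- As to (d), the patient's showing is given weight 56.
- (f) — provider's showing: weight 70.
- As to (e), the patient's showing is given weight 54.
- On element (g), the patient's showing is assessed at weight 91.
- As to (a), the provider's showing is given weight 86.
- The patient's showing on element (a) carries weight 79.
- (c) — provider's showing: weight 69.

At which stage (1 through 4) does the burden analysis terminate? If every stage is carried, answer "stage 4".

Stage 1 — burden on patient; standard: the preponderance of the evidence (weight is at least 51).
    (a): 79 (provider's 86 disregarded) ≥ 51 [met]
    (b): 60 ≥ 51 [met]
  Stage 1 carried; the burden shifts to the provider.
Stage 2 — burden on provider; standard: the preponderance of the evidence (weight is at least 51).
    (c): 69 ≥ 51 [met]
  The provider carries Stage 2; the patient now bears the burden.
Stage 3 — burden on patient; standard: the preponderance of the evidence (weight is at least 51).
    (d): 56 ≥ 51 [met]
    (e): 54 ≥ 51 [met]
  Stage 3 carried; the burden remains with the patient.
Stage 4 — burden on patient; standard: a heightened civil standard (weight exceeds 76).
    (f): 80 (provider's 70 disregarded) > 76 [met]
    (g): 91 > 76 [met]
  All elements met at the final stage.
With every stage satisfied, the patient prevails.

stage 4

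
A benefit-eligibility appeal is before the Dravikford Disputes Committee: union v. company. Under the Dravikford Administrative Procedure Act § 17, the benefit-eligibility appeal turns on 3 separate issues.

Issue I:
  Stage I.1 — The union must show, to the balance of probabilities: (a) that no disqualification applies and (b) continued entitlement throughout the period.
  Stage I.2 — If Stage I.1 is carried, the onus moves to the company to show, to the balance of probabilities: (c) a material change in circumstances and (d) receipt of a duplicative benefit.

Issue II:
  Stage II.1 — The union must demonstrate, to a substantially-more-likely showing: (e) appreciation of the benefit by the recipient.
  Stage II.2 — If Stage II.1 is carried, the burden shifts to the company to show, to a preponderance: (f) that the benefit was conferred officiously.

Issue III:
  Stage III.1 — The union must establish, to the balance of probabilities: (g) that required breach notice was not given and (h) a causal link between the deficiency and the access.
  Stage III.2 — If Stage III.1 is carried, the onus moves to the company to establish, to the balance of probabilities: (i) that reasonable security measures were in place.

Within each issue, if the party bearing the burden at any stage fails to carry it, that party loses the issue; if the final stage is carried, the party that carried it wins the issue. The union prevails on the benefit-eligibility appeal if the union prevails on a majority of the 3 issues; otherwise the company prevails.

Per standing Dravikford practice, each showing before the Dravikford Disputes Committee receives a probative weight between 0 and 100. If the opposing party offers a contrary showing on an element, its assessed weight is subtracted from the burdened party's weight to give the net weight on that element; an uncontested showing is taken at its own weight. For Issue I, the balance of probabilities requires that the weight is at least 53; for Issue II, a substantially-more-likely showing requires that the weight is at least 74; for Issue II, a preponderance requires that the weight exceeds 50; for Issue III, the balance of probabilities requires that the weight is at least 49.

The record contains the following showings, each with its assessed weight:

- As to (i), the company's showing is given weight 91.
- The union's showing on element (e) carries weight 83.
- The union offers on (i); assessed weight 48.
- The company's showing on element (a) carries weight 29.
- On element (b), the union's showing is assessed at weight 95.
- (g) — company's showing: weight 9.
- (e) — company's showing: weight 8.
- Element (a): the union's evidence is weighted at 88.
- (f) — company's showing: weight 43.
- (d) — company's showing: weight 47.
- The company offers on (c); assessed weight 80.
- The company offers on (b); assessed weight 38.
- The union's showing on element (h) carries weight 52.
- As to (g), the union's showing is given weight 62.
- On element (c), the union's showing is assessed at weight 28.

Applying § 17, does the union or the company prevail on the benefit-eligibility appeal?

union

— Issue I —
Stage I.1 (union, the balance of probabilities, weight is at least 53): (a) net 88−29=59 ≥ 53 — meets; (b) net 95−38=57 ≥ 53 — meets.
  Stage I.1 is satisfied; the onus moves to the company.
Stage I.2 (company, the balance of probabilities, weight is at least 53): (c) net 80−28=52 < 53 — fails; (d) 47 < 53 — fails.
  Stage I.2 not carried; the company fails its burden.
The analysis ends at Stage I.2; the union prevails on this issue.
— Issue II —
Stage II.1 — burden on union; standard: a substantially-more-likely showing (weight is at least 74).
    (e): 83 − 8 = 75 ≥ 74 [met]
  All elements met. The burden passes to the company.
Stage II.2 — burden on company; standard: a preponderance (weight exceeds 50).
    (f): 43 ≤ 50 [not met]
  Not every element is met, so the company fails to carry Stage II.2.
The union prevails on this issue.
— Issue III —
Stage III.1 (union, the balance of probabilities, weight is at least 49): (g) net 62−9=53 ≥ 49 — meets; (h) 52 ≥ 49 — meets.
  Stage III.1 carried; the burden shifts to the company.
Stage III.2 (company, the balance of probabilities, weight is at least 49): (i) net 91−48=43 < 49 — fails.
  Not every element is met, so the company fails to carry Stage III.2.
So the union prevails on this issue.
Per-issue: Issue I → union; Issue II → union; Issue III → union. The union must prevail on a majority of issues; overall, the union prevails.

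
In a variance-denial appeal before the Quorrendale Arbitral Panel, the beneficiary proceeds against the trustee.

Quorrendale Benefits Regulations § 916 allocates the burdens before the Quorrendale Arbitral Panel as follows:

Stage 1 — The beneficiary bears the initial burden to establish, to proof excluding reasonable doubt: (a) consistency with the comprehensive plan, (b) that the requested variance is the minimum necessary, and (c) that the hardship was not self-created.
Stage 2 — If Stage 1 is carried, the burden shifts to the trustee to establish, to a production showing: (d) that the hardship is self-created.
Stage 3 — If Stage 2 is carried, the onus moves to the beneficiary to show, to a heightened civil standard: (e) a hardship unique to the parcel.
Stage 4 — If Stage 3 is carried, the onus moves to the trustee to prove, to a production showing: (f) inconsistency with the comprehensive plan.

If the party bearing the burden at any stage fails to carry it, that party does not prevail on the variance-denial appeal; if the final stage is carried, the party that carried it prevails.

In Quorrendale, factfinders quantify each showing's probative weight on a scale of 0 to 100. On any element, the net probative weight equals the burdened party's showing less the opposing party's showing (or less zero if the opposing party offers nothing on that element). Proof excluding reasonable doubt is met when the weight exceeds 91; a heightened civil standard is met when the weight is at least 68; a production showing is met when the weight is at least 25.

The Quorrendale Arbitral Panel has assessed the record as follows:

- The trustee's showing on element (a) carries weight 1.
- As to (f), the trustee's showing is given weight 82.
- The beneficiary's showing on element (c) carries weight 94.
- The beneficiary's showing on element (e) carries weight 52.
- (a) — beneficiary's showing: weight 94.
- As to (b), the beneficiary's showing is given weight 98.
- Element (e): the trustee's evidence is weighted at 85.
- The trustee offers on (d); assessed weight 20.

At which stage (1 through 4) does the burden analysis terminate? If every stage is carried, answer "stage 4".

At Stage 1 the beneficiary must meet proof excluding reasonable doubt (weight exceeds 91): on (a) the weight is 94 less the opposing 1 gives net 93, > 91, so (a) meets the standard; on (b) the weight is 98, > 91, so (b) meets the standard; on (c) the weight is 94, > 91, so (c) meets the standard.
  All elements met. The burden passes to the trustee.
At Stage 2 the trustee must meet a production showing (weight is at least 25): on (d) the weight is 20, which does not reach 25, so (d) does not meet the standard.
  Not every element is met, so the trustee fails to carry Stage 2.
So the beneficiary prevails.

stage 2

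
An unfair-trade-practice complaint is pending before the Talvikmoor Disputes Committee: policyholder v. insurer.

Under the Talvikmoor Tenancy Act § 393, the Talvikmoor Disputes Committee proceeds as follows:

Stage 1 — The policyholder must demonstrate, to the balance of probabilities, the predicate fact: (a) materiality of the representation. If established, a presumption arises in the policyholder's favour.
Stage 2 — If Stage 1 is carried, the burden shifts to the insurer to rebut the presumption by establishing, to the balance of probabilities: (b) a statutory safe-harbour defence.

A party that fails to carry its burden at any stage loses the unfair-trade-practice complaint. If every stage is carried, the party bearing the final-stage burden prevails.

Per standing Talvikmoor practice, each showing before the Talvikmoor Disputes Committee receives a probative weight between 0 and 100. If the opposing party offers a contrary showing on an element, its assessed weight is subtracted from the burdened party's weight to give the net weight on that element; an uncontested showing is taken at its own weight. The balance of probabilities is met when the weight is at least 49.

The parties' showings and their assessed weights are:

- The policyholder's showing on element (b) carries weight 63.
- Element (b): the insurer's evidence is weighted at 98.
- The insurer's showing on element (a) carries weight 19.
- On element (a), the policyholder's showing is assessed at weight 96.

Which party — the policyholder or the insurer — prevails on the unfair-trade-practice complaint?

Stage 1 (policyholder, the balance of probabilities, weight is at least 49): (a) net 96−19=77 ≥ 49 — meets.
  The policyholder carries Stage 1; the insurer now bears the burden.
Stage 2 (insurer, the balance of probabilities, weight is at least 49): (b) net 98−63=35 < 49 — fails.
  Not every element is met, so the insurer fails to carry Stage 2.
So the policyholder prevails.

policyholder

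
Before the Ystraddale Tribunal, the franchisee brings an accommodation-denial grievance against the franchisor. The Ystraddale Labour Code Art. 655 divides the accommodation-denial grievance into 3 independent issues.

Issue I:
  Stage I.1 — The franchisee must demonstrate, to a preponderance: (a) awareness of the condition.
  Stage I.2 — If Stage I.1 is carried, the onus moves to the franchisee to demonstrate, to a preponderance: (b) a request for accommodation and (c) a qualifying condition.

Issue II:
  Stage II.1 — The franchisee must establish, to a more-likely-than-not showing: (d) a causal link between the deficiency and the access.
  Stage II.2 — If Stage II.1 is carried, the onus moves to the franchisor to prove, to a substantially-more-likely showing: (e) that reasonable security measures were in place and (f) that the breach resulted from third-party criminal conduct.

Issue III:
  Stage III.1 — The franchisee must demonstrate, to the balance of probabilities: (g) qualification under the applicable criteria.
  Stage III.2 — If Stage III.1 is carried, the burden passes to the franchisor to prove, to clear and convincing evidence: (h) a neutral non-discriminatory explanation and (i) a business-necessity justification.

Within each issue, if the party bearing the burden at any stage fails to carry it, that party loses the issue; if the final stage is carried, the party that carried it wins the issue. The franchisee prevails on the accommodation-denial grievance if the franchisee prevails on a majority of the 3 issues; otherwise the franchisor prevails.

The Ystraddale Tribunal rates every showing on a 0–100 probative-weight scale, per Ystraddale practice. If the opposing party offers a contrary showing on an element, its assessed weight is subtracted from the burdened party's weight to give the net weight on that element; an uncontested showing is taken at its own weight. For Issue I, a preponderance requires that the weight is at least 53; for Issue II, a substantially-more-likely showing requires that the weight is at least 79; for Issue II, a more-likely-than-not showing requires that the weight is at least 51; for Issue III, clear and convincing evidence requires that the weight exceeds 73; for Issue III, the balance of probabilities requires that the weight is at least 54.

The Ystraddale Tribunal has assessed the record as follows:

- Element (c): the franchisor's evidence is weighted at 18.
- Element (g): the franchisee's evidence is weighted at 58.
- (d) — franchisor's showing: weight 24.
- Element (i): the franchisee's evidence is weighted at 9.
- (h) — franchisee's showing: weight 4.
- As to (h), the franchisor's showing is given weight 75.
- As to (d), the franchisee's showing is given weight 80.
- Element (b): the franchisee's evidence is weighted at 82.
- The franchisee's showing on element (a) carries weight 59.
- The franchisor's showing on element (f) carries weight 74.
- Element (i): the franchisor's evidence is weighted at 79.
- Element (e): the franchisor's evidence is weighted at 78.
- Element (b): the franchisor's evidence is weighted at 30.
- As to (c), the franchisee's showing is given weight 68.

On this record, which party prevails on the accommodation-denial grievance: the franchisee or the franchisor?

franchisee

— Issue I —
At Stage I.1 the franchisee must meet a preponderance (weight is at least 53): on (a) the weight is 59, which does reach 53, so (a) meets the standard.
  All elements met. The franchisee retains the burden for Stage I.2.
At Stage I.2 the franchisee must meet a preponderance (weight is at least 53): on (b) the weight is 82 less the opposing 30 gives net 52, < 53, so (b) does not meet the standard; on (c) the weight is 68 less the opposing 18 gives net 50, which does not reach 53, so (c) does not meet the standard.
  Not every element is met, so the franchisee fails to carry Stage I.2.
The franchisor prevails on this issue.
— Issue II —
Stage II.1 — burden on franchisee; standard: a more-likely-than-not showing (weight is at least 51).
    (d): 80 − 24 = 56 ≥ 51 [met]
  All elements met. The burden passes to the franchisor.
Stage II.2 — burden on franchisor; standard: a substantially-more-likely showing (weight is at least 79).
    (e): 78 < 79 [not met]
    (f): 74 < 79 [not met]
  Not every element is met, so the franchisor fails to carry Stage II.2.
The analysis ends at Stage II.2; the franchisee prevails on this issue.
— Issue III —
At Stage III.1 the franchisee must meet the balance of probabilities (weight is at least 54): on (g) the weight is 58, ≥ 54, so (g) meets the standard.
  Stage III.1 carried; the burden shifts to the franchisor.
At Stage III.2 the franchisor must meet clear and convincing evidence (weight exceeds 73): on (h) the weight is 75 less the opposing 4 gives net 71, which does not exceed 73, so (h) does not meet the standard; on (i) the weight is 79 less the opposing 9 gives net 70, ≤ 73, so (i) does not meet the standard.
  Stage III.2 not carried; the franchisor fails its burden.
The franchisee prevails on this issue.
Per-issue: Issue I → franchisor; Issue II → franchisee; Issue III → franchisee. The franchisee must prevail on a majority of issues; overall, the franchisee prevails.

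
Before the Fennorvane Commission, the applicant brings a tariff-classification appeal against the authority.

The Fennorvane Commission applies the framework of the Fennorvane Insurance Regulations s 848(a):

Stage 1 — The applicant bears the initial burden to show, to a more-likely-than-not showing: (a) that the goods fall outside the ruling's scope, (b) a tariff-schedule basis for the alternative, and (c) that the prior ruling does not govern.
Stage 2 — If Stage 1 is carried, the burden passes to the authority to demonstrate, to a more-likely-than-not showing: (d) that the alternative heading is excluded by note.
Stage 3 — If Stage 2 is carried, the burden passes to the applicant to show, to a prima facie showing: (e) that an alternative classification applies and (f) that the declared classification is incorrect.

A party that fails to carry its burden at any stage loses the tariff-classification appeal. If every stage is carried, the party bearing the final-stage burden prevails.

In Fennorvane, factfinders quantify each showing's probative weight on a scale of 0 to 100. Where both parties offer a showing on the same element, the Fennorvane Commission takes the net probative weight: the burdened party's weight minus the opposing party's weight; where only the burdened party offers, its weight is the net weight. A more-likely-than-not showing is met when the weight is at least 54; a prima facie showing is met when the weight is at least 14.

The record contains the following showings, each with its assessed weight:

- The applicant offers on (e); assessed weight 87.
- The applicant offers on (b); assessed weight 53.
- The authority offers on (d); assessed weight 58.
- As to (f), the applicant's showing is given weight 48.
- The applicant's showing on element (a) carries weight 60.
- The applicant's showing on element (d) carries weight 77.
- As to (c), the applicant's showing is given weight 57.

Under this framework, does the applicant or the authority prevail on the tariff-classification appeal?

authority

At Stage 1 the applicant must meet a more-likely-than-not showing (weight is at least 54): on (a) the weight is 60, ≥ 54, so (a) meets the standard; on (b) the weight is 53, < 54, so (b) does not meet the standard; on (c) the weight is 57, ≥ 54, so (c) meets the standard.
  Not every element is met, so the applicant fails to carry Stage 1.
The analysis ends at Stage 1; the authority prevails.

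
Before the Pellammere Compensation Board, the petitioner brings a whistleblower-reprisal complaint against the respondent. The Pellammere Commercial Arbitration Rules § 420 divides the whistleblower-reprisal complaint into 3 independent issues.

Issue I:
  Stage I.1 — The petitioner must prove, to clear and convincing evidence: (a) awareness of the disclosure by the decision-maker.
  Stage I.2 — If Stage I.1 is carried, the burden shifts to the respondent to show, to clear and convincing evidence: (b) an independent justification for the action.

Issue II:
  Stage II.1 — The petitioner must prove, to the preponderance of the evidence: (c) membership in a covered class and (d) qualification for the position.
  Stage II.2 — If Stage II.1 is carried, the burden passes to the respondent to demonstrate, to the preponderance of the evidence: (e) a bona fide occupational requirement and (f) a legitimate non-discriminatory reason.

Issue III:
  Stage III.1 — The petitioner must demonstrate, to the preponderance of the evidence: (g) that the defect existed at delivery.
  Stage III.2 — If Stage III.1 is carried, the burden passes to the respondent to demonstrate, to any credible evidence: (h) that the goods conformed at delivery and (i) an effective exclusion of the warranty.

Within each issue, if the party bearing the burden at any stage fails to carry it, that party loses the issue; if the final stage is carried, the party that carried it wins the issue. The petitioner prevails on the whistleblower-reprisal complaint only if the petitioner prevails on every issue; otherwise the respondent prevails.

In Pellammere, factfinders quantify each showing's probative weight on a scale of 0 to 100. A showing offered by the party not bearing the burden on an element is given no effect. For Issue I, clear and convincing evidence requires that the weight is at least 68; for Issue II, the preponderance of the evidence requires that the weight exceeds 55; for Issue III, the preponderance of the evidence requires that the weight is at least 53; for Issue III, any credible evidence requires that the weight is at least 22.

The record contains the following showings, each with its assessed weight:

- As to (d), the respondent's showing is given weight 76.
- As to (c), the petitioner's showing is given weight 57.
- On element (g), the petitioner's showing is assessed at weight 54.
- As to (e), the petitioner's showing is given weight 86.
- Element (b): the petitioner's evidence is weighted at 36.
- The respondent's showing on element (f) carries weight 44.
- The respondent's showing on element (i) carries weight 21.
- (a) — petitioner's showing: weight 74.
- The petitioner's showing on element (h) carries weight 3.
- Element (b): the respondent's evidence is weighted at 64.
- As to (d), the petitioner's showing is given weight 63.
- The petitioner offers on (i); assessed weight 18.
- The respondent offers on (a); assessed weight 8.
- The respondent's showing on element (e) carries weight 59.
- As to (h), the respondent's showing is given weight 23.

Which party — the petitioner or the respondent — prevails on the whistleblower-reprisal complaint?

— Issue I —
Stage I.1 — burden on petitioner; standard: clear and convincing evidence (weight is at least 68).
    (a): 74 (respondent's 8 disregarded) ≥ 68 [met]
  All elements met. The burden passes to the respondent.
Stage I.2 — burden on respondent; standard: clear and convincing evidence (weight is at least 68).
    (b): 64 (petitioner's 36 disregarded) < 68 [not met]
  Stage I.2 not carried; the respondent fails its burden.
So the petitioner prevails on this issue.
— Issue II —
At Stage II.1 the petitioner must meet the preponderance of the evidence (weight exceeds 55): on (c) the weight is 57, > 55, so (c) meets the standard; on (d) the weight is 63 (the respondent's 76 is given no effect), which does exceed 55, so (d) meets the standard.
  Stage II.1 is satisfied; the onus moves to the respondent.
At Stage II.2 the respondent must meet the preponderance of the evidence (weight exceeds 55): on (e) the weight is 59 (the petitioner's 86 is given no effect), > 55, so (e) meets the standard; on (f) the weight is 44, which does not exceed 55, so (f) does not meet the standard.
  Stage II.2 not carried; the respondent fails its burden.
The analysis ends at Stage II.2; the petitioner prevails on this issue.
— Issue III —
Stage III.1 (petitioner, the preponderance of the evidence, weight is at least 53): (g) 54 ≥ 53 — meets.
  All elements met. The burden passes to the respondent.
Stage III.2 (respondent, any credible evidence, weight is at least 22): (h) 23 (petitioner's 3 disregarded) ≥ 22 — meets; (i) 21 (petitioner's 18 disregarded) < 22 — fails.
  Stage III.2 not carried; the respondent fails its burden.
So the petitioner prevails on this issue.
Per-issue: Issue I → petitioner; Issue II → petitioner; Issue III → petitioner. The petitioner must prevail on every issue; overall, the petitioner prevails.

petitioner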